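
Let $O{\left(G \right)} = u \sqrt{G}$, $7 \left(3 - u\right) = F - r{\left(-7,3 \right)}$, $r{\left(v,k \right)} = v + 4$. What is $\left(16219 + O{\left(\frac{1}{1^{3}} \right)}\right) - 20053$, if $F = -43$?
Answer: $- \frac{26777}{7} \approx -3825.3$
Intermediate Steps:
$r{\left(v,k \right)} = 4 + v$
$u = \frac{61}{7}$ ($u = 3 - \frac{-43 - \left(4 - 7\right)}{7} = 3 - \frac{-43 - -3}{7} = 3 - \frac{-43 + 3}{7} = 3 - - \frac{40}{7} = 3 + \frac{40}{7} = \frac{61}{7} \approx 8.7143$)
$O{\left(G \right)} = \frac{61 \sqrt{G}}{7}$
$\left(16219 + O{\left(\frac{1}{1^{3}} \right)}\right) - 20053 = \left(16219 + \frac{61 \sqrt{\frac{1}{1^{3}}}}{7}\right) - 20053 = \left(16219 + \frac{61 \sqrt{1^{-1}}}{7}\right) - 20053 = \left(16219 + \frac{61 \sqrt{1}}{7}\right) - 20053 = \left(16219 + \frac{61}{7} \cdot 1\right) - 20053 = \left(16219 + \frac{61}{7}\right) - 20053 = \frac{113594}{7} - 20053 = - \frac{26777}{7}$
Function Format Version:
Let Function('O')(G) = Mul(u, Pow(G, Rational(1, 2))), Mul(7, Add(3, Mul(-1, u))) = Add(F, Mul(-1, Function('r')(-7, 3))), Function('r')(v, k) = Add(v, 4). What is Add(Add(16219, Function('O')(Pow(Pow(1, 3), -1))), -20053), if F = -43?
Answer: Rational(-26777, 7) ≈ -3825.3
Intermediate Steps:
Function('r')(v, k) = Add(4, v)
u = Rational(61, 7) (u = Add(3, Mul(Rational(-1, 7), Add(-43, Mul(-1, Add(4, -7))))) = Add(3, Mul(Rational(-1, 7), Add(-43, Mul(-1, -3)))) = Add(3, Mul(Rational(-1, 7), Add(-43, 3))) = Add(3, Mul(Rational(-1, 7), -40)) = Add(3, Rational(40, 7)) = Rational(61, 7) ≈ 8.7143)
Function('O')(G) = Mul(Rational(61, 7), Pow(G, Rational(1, 2)))
Add(Add(16219, Function('O')(Pow(Pow(1, 3), -1))), -20053) = Add(Add(16219, Mul(Rational(61, 7), Pow(Pow(Pow(1, 3), -1), Rational(1, 2)))), -20053) = Add(Add(16219, Mul(Rational(61, 7), Pow(Pow(1, -1), Rational(1, 2)))), -20053) = Add(Add(16219, Mul(Rational(61, 7), Pow(1, Rational(1, 2)))), -20053) = Add(Add(16219, Mul(Rational(61, 7), 1)), -20053) = Add(Add(16219, Rational(61, 7)), -20053) = Add(Rational(113594, 7), -20053) = Rational(-26777, 7)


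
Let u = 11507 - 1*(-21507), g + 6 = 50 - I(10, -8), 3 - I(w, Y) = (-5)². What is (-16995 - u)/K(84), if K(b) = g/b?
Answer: -700126/11 ≈ -63648.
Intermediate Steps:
I(w, Y) = -22 (I(w, Y) = 3 - 1*(-5)² = 3 - 1*25 = 3 - 25 = -22)
g = 66 (g = -6 + (50 - 1*(-22)) = -6 + (50 + 22) = -6 + 72 = 66)
K(b) = 66/b
u = 33014 (u = 11507 + 21507 = 33014)
(-16995 - u)/K(84) = (-16995 - 1*33014)/((66/84)) = (-16995 - 33014)/((66*(1/84))) = -50009/11/14 = -50009*14/11 = -700126/11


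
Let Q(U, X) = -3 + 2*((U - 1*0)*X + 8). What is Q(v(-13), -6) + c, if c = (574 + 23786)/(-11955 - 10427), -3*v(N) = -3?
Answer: -989/11191 ≈ -0.088375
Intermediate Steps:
v(N) = 1 (v(N) = -⅓*(-3) = 1)
c = -12180/11191 (c = 24360/(-22382) = 24360*(-1/22382) = -12180/11191 ≈ -1.0884)
Q(U, X) = 13 + 2*U*X (Q(U, X) = -3 + 2*((U + 0)*X + 8) = -3 + 2*(U*X + 8) = -3 + 2*(8 + U*X) = -3 + (16 + 2*U*X) = 13 + 2*U*X)
Q(v(-13), -6) + c = (13 + 2*1*(-6)) - 12180/11191 = (13 - 12) - 12180/11191 = 1 - 12180/11191 = -989/11191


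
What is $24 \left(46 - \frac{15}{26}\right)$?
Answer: $\frac{14172}{13} \approx 1090.2$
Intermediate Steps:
$24 \left(46 - \frac{15}{26}\right) = 24 \cdot \frac{1181}{26} = \frac{14172}{13}$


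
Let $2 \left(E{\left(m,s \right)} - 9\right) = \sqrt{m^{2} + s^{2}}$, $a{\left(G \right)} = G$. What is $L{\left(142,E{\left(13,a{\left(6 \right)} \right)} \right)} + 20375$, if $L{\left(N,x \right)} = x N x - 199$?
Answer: $\frac{77911}{2} + 1278 \sqrt{205} \approx 57254.0$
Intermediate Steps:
$E{\left(m,s \right)} = 9 + \frac{\sqrt{m^{2} + s^{2}}}{2}$
$L{\left(N,x \right)} = -199 + N x^{2}$ ($L{\left(N,x \right)} = N x x - 199 = N x^{2} - 199 = -199 + N x^{2}$)
$L{\left(142,E{\left(13,a{\left(6 \right)} \right)} \right)} + 20375 = \left(-199 + 142 \left(9 + \frac{\sqrt{13^{2} + 6^{2}}}{2}\right)^{2}\right) + 20375 = \left(-199 + 142 \left(9 + \frac{\sqrt{169 + 36}}{2}\right)^{2}\right) + 20375 = \left(-199 + 142 \left(9 + \frac{\sqrt{205}}{2}\right)^{2}\right) + 20375 = 20176 + 142 \left(9 + \frac{\sqrt{205}}{2}\right)^{2}$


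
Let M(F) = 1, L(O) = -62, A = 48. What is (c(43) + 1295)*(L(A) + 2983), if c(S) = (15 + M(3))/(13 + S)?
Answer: 26484707/7 ≈ 3.7835e+6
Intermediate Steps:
c(S) = 16/(13 + S) (c(S) = (15 + 1)/(13 + S) = 16/(13 + S))
(c(43) + 1295)*(L(A) + 2983) = (16/(13 + 43) + 1295)*(-62 + 2983) = (16/56 + 1295)*2921 = (16*(1/56) + 1295)*2921 = (2/7 + 1295)*2921 = (9067/7)*2921 = 26484707/7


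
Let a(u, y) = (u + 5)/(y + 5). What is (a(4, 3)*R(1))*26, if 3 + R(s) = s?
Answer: -117/2 ≈ -58.500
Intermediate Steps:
a(u, y) = (5 + u)/(5 + y)
R(s) = -3 + s
(a(4, 3)*R(1))*26 = (((5 + 4)/(5 + 3))*(-3 + 1))*26 = ((9/8)*(-2))*26 = -9/4*26 = -117/2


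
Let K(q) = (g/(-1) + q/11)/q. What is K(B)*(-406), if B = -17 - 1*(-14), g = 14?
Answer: -63742/33 ≈ -1931.6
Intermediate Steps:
B = -3 (B = -17 + 14 = -3)
K(q) = (-14 + q/11)/q (K(q) = (14/(-1) + q/11)/q = (14*(-1) + q*(1/11))/q = (-14 + q/11)/q)
K(B)*(-406) = ((1/11)*(-154 - 3)/(-3))*(-406) = ((1/11)*(-1/3)*(-157))*(-406) = (157/33)*(-406) = -63742/33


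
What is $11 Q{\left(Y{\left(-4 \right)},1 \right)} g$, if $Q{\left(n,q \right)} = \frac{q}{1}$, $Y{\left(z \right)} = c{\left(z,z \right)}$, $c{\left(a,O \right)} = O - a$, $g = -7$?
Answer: $-77$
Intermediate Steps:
$Y{\left(z \right)} = 0$ ($Y{\left(z \right)} = z - z = 0$)
$Q{\left(n,q \right)} = q$ ($Q{\left(n,q \right)} = q 1 = q$)
$11 Q{\left(Y{\left(-4 \right)},1 \right)} g = 11 \cdot 1 \left(-7\right) = 11 \left(-7\right) = -77$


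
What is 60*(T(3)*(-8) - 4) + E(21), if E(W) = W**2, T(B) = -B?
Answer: 1641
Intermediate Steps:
60*(T(3)*(-8) - 4) + E(21) = 60*(-1*3*(-8) - 4) + 21**2 = 60*(-3*(-8) - 4) + 441 = 60*(24 - 4) + 441 = 60*20 + 441 = 1200 + 441 = 1641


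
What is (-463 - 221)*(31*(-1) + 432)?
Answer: -274284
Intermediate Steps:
(-463 - 221)*(31*(-1) + 432) = -684*(-31 + 432) = -684*401 = -274284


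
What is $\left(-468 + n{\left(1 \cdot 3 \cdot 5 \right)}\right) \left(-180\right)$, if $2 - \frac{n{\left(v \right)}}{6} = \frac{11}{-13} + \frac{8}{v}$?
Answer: $\frac{1062648}{13} \approx 81742.0$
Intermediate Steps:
$n{\left(v \right)} = \frac{222}{13} - \frac{48}{v}$ ($n{\left(v \right)} = 12 - 6 \left(\frac{11}{-13} + \frac{8}{v}\right) = 12 - 6 \left(11 \left(- \frac{1}{13}\right) + \frac{8}{v}\right) = 12 - 6 \left(- \frac{11}{13} + \frac{8}{v}\right) = 12 + \left(\frac{66}{13} - \frac{48}{v}\right) = \frac{222}{13} - \frac{48}{v}$)
$\left(-468 + n{\left(1 \cdot 3 \cdot 5 \right)}\right) \left(-180\right) = \left(-468 + \left(\frac{222}{13} - \frac{48}{1 \cdot 3 \cdot 5}\right)\right) \left(-180\right) = \left(-468 + \left(\frac{222}{13} - \frac{48}{3 \cdot 5}\right)\right) \left(-180\right) = \left(-468 + \left(\frac{222}{13} - \frac{48}{15}\right)\right) \left(-180\right) = \left(-468 + \left(\frac{222}{13} - \frac{16}{5}\right)\right) \left(-180\right) = \left(-468 + \frac{902}{65}\right) \left(-180\right) = \left(- \frac{29518}{65}\right) \left(-180\right) = \frac{1062648}{13}$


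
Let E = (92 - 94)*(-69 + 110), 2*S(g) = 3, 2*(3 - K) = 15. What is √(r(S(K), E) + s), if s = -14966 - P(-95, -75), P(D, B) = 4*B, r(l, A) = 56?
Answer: I*√14610 ≈ 120.87*I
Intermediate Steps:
K = -9/2 (K = 3 - ½*15 = 3 - 15/2 = -9/2 ≈ -4.5000)
S(g) = 3/2 (S(g) = (½)*3 = 3/2)
E = -82 (E = -2*41 = -82)
s = -14666 (s = -14966 - 4*(-75) = -14966 - 1*(-300) = -14966 + 300 = -14666)
√(r(S(K), E) + s) = √(56 - 14666) = √(-14610) = I*√14610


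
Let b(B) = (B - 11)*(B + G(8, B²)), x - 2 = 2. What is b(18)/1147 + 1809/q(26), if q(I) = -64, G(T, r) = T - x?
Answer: -2065067/73408 ≈ -28.131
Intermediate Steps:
x = 4 (x = 2 + 2 = 4)
G(T, r) = -4 + T (G(T, r) = T - 1*4 = T - 4 = -4 + T)
b(B) = (-11 + B)*(4 + B) (b(B) = (B - 11)*(B + (-4 + 8)) = (-11 + B)*(B + 4) = (-11 + B)*(4 + B))
b(18)/1147 + 1809/q(26) = (-44 + 18² - 7*18)/1147 + 1809/(-64) = (-44 + 324 - 126)*(1/1147) + 1809*(-1/64) = 154*(1/1147) - 1809/64 = 154/1147 - 1809/64 = -2065067/73408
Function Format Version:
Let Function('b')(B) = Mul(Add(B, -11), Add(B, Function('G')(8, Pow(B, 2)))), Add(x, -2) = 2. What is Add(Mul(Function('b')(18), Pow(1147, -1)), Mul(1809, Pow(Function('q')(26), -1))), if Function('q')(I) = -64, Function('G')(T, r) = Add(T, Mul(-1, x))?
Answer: Rational(-2065067, 73408) ≈ -28.131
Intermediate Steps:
x = 4 (x = Add(2, 2) = 4)
Function('G')(T, r) = Add(-4, T) (Function('G')(T, r) = Add(T, Mul(-1, 4)) = Add(T, -4) = Add(-4, T))
Function('b')(B) = Mul(Add(-11, B), Add(4, B)) (Function('b')(B) = Mul(Add(B, -11), Add(B, Add(-4, 8))) = Mul(Add(-11, B), Add(B, 4)) = Mul(Add(-11, B), Add(4, B)))
Add(Mul(Function('b')(18), Pow(1147, -1)), Mul(1809, Pow(Function('q')(26), -1))) = Add(Mul(Add(-44, Pow(18, 2), Mul(-7, 18)), Pow(1147, -1)), Mul(1809, Pow(-64, -1))) = Add(Mul(Add(-44, 324, -126), Rational(1, 1147)), Mul(1809, Rational(-1, 64))) = Add(Mul(154, Rational(1, 1147)), Rational(-1809, 64)) = Add(Rational(154, 1147), Rational(-1809, 64)) = Rational(-2065067, 73408)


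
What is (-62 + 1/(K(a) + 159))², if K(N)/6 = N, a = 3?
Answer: 120406729/31329 ≈ 3843.3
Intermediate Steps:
K(N) = 6*N
(-62 + 1/(K(a) + 159))² = (-62 + 1/(6*3 + 159))² = (-62 + 1/(18 + 159))² = (-62 + 1/177)² = (-10973/177)² = 120406729/31329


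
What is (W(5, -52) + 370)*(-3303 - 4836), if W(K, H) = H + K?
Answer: -2628897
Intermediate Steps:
(W(5, -52) + 370)*(-3303 - 4836) = ((-52 + 5) + 370)*(-3303 - 4836) = (-47 + 370)*(-8139) = 323*(-8139) = -2628897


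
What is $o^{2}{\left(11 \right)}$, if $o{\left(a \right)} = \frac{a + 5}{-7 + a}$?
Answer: $16$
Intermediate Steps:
$o{\left(a \right)} = \frac{5 + a}{-7 + a}$
$o^{2}{\left(11 \right)} = \left(\frac{5 + 11}{-7 + 11}\right)^{2} = \left(\frac{1}{4} \cdot 16\right)^{2} = 4^{2} = 16$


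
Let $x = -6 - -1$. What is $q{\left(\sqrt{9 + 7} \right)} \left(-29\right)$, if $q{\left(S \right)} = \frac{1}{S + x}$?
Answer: $29$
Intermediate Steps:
$x = -5$ ($x = -6 + 1 = -5$)
$q{\left(S \right)} = \frac{1}{-5 + S}$ ($q{\left(S \right)} = \frac{1}{S - 5} = \frac{1}{-5 + S}$)
$q{\left(\sqrt{9 + 7} \right)} \left(-29\right) = \frac{1}{-5 + \sqrt{9 + 7}} \left(-29\right) = \frac{1}{-5 + \sqrt{16}} \left(-29\right) = \frac{1}{-5 + 4} \left(-29\right) = \frac{1}{-1} \left(-29\right) = \left(-1\right) \left(-29\right) = 29$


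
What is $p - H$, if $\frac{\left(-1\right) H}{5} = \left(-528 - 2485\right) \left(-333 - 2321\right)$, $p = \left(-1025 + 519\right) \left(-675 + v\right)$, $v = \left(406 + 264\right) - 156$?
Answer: $40063976$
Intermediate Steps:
$v = 514$ ($v = 670 - 156 = 514$)
$p = 81466$ ($p = \left(-1025 + 519\right) \left(-675 + 514\right) = \left(-506\right) \left(-161\right) = 81466$)
$H = -39982510$ ($H = - 5 \left(-528 - 2485\right) \left(-333 - 2321\right) = - 5 \left(\left(-3013\right) \left(-2654\right)\right) = \left(-5\right) 7996502 = -39982510$)
$p - H = 81466 - -39982510 = 81466 + 39982510 = 40063976$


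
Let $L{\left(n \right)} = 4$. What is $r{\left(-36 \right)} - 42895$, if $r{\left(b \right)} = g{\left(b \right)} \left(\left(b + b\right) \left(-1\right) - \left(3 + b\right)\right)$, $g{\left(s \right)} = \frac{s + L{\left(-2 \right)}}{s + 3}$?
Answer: $- \frac{470725}{11} \approx -42793.0$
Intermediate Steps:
$g{\left(s \right)} = \frac{4 + s}{3 + s}$ ($g{\left(s \right)} = \frac{s + 4}{s + 3} = \frac{4 + s}{3 + s}$)
$r{\left(b \right)} = \frac{\left(-3 - 3 b\right) \left(4 + b\right)}{3 + b}$ ($r{\left(b \right)} = \frac{4 + b}{3 + b} \left(\left(b + b\right) \left(-1\right) - \left(3 + b\right)\right) = \frac{4 + b}{3 + b} \left(2 b \left(-1\right) - \left(3 + b\right)\right) = \frac{4 + b}{3 + b} \left(- 2 b - \left(3 + b\right)\right) = \frac{4 + b}{3 + b} \left(-3 - 3 b\right) = \frac{\left(-3 - 3 b\right) \left(4 + b\right)}{3 + b}$)
$r{\left(-36 \right)} - 42895 = - \frac{3 \left(1 - 36\right) \left(4 - 36\right)}{3 - 36} - 42895 = \left(-3\right) \frac{1}{-33} \left(-35\right) \left(-32\right) - 42895 = \left(-3\right) \left(- \frac{1}{33}\right) \left(-35\right) \left(-32\right) - 42895 = \frac{1120}{11} - 42895 = - \frac{470725}{11}$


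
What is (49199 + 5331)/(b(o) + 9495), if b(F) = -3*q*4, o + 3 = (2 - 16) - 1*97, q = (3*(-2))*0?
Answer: 10906/1899 ≈ 5.7430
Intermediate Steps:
q = 0 (q = -6*0 = 0)
o = -114 (o = -3 + ((2 - 16) - 1*97) = -3 + (-14 - 97) = -3 - 111 = -114)
b(F) = 0 (b(F) = -3*0*4 = 0*4 = 0)
(49199 + 5331)/(b(o) + 9495) = (49199 + 5331)/(0 + 9495) = 54530/9495 = 54530*(1/9495) = 10906/1899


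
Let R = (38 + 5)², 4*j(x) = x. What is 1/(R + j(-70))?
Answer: 2/3663 ≈ 0.00054600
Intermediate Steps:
j(x) = x/4
R = 1849 (R = 43² = 1849)
1/(R + j(-70)) = 1/(1849 + (¼)*(-70)) = 1/(1849 - 35/2) = 1/(3663/2) = 2/3663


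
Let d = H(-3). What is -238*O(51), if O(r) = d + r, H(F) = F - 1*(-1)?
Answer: -11662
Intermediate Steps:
H(F) = 1 + F (H(F) = F + 1 = 1 + F)
d = -2 (d = 1 - 3 = -2)
O(r) = -2 + r
-238*O(51) = -238*(-2 + 51) = -238*49 = -11662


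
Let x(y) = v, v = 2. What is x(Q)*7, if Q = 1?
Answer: 14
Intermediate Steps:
x(y) = 2
x(Q)*7 = 2*7 = 14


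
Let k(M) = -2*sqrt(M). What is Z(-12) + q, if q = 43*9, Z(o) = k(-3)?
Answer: 387 - 2*I*sqrt(3) ≈ 387.0 - 3.4641*I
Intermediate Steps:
Z(o) = -2*I*sqrt(3)
q = 387
Z(-12) + q = -2*I*sqrt(3) + 387 = 387 - 2*I*sqrt(3)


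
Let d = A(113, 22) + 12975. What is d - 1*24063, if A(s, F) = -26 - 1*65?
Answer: -11179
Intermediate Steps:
A(s, F) = -91 (A(s, F) = -26 - 65 = -91)
d = 12884 (d = -91 + 12975 = 12884)
d - 1*24063 = 12884 - 1*24063 = 12884 - 24063 = -11179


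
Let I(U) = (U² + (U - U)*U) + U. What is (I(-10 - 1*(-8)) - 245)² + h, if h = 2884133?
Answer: 2943182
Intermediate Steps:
I(U) = U + U² (I(U) = (U² + 0*U) + U = (U² + 0) + U = U² + U = U + U²)
(I(-10 - 1*(-8)) - 245)² + h = ((-10 - 1*(-8))*(1 + (-10 - 1*(-8))) - 245)² + 2884133 = ((-10 + 8)*(1 + (-10 + 8)) - 245)² + 2884133 = (-2*(1 - 2) - 245)² + 2884133 = (-2*(-1) - 245)² + 2884133 = (2 - 245)² + 2884133 = (-243)² + 2884133 = 59049 + 2884133 = 2943182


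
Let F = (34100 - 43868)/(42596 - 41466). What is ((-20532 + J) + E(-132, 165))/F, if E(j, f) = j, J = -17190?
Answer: 3564585/814 ≈ 4379.1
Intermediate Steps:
F = -4884/565 (F = -9768/1130 = -9768*1/1130 = -4884/565 ≈ -8.6442)
((-20532 + J) + E(-132, 165))/F = ((-20532 - 17190) - 132)/(-4884/565) = (-37722 - 132)*(-565/4884) = -37854*(-565/4884) = 3564585/814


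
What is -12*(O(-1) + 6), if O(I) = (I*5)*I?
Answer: -132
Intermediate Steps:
O(I) = 5*I² (O(I) = (5*I)*I = 5*I²)
-12*(O(-1) + 6) = -12*(5*(-1)² + 6) = -12*(5*1 + 6) = -12*(5 + 6) = -12*11 = -132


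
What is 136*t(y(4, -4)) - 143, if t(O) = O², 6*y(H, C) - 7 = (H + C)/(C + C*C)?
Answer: 379/9 ≈ 42.111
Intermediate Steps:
y(H, C) = 7/6 + (C + H)/(6*(C + C²)) (y(H, C) = 7/6 + ((H + C)/(C + C*C))/6 = 7/6 + ((C + H)/(C + C²))/6 = 7/6 + (C + H)/(6*(C + C²)))
136*t(y(4, -4)) - 143 = 136*((⅙)*(4 + 7*(-4)² + 8*(-4))/(-4*(1 - 4)))² - 143 = 136*((⅙)*(-¼)*(4 + 7*16 - 32)/(-3))² - 143 = 136*((⅙)*(-¼)*(-⅓)*(4 + 112 - 32))² - 143 = 136*((⅙)*(-¼)*(-⅓)*84)² - 143 = 136*(7/6)² - 143 = 136*(49/36) - 143 = 1666/9 - 143 = 379/9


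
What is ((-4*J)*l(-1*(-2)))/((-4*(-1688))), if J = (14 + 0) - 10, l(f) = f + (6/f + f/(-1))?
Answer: -3/422 ≈ -0.0071090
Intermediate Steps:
l(f) = 6/f (l(f) = f + (6/f + f*(-1)) = f + (6/f - f) = f + (-f + 6/f) = 6/f)
J = 4 (J = 14 - 10 = 4)
((-4*J)*l(-1*(-2)))/((-4*(-1688))) = ((-4*4)*(6/((-1*(-2)))))/((-4*(-1688))) = -96/2/6752 = -96/2*(1/6752) = -16*3*(1/6752) = -48*1/6752 = -3/422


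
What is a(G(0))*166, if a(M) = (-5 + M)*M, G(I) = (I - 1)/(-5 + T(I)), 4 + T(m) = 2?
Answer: -5644/49 ≈ -115.18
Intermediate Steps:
T(m) = -2 (T(m) = -4 + 2 = -2)
G(I) = 1/7 - I/7 (G(I) = (I - 1)/(-5 - 2) = (-1 + I)/(-7) = (-1 + I)*(-1/7) = 1/7 - I/7)
a(M) = M*(-5 + M)
a(G(0))*166 = ((1/7 - 1/7*0)*(-5 + (1/7 - 1/7*0)))*166 = ((1/7 + 0)*(-5 + (1/7 + 0)))*166 = ((-5 + 1/7)/7)*166 = ((1/7)*(-34/7))*166 = -34/49*166 = -5644/49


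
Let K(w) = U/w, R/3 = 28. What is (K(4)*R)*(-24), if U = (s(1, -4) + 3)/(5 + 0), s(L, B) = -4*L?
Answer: 504/5 ≈ 100.80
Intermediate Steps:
R = 84 (R = 3*28 = 84)
U = -⅕ (U = (-4*1 + 3)/(5 + 0) = (-4 + 3)/5 = -1*⅕ = -⅕ ≈ -0.20000)
K(w) = -1/(5*w)
(K(4)*R)*(-24) = (-⅕/4*84)*(-24) = (-⅕*¼*84)*(-24) = -1/20*84*(-24) = -21/5*(-24) = 504/5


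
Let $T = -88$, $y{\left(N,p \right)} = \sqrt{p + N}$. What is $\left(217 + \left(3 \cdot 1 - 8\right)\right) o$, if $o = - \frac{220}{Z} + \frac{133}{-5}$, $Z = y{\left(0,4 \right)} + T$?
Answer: $- \frac{1095828}{215} \approx -5096.9$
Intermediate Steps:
$y{\left(N,p \right)} = \sqrt{N + p}$
$Z = -86$ ($Z = \sqrt{0 + 4} - 88 = \sqrt{4} - 88 = 2 - 88 = -86$)
$o = - \frac{5169}{215}$ ($o = - \frac{220}{-86} + \frac{133}{-5} = \left(-220\right) \left(- \frac{1}{86}\right) + 133 \left(- \frac{1}{5}\right) = \frac{110}{43} - \frac{133}{5} = - \frac{5169}{215} \approx -24.042$)
$\left(217 + \left(3 \cdot 1 - 8\right)\right) o = \left(217 + \left(3 \cdot 1 - 8\right)\right) \left(- \frac{5169}{215}\right) = \left(217 + \left(3 - 8\right)\right) \left(- \frac{5169}{215}\right) = \left(217 - 5\right) \left(- \frac{5169}{215}\right) = 212 \left(- \frac{5169}{215}\right) = - \frac{1095828}{215}$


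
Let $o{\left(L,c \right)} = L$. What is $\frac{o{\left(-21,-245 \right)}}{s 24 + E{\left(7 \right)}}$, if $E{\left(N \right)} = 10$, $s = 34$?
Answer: $- \frac{3}{118} \approx -0.025424$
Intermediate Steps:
$\frac{o{\left(-21,-245 \right)}}{s 24 + E{\left(7 \right)}} = - \frac{21}{34 \cdot 24 + 10} = - \frac{21}{816 + 10} = - \frac{21}{826} = \left(-21\right) \frac{1}{826} = - \frac{3}{118}$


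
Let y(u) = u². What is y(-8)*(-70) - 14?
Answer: -4494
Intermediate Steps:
y(-8)*(-70) - 14 = (-8)²*(-70) - 14 = 64*(-70) - 14 = -4480 - 14 = -4494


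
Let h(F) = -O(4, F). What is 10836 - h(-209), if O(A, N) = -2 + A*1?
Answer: 10838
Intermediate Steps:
O(A, N) = -2 + A
h(F) = -2 (h(F) = -(-2 + 4) = -1*2 = -2)
10836 - h(-209) = 10836 - 1*(-2) = 10836 + 2 = 10838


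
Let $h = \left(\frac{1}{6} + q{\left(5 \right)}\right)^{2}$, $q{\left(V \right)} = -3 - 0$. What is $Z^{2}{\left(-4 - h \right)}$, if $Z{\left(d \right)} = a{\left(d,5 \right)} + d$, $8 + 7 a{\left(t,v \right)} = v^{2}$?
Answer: $\frac{5851561}{63504} \approx 92.145$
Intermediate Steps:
$a{\left(t,v \right)} = - \frac{8}{7} + \frac{v^{2}}{7}$
$q{\left(V \right)} = -3$ ($q{\left(V \right)} = -3 + 0 = -3$)
$h = \frac{289}{36}$ ($h = \left(\frac{1}{6} - 3\right)^{2} = \left(- \frac{17}{6}\right)^{2} = \frac{289}{36} \approx 8.0278$)
$Z{\left(d \right)} = \frac{17}{7} + d$ ($Z{\left(d \right)} = \left(- \frac{8}{7} + \frac{5^{2}}{7}\right) + d = \left(- \frac{8}{7} + \frac{1}{7} \cdot 25\right) + d = \left(- \frac{8}{7} + \frac{25}{7}\right) + d = \frac{17}{7} + d$)
$Z^{2}{\left(-4 - h \right)} = \left(\frac{17}{7} - \frac{433}{36}\right)^{2} = \left(- \frac{2419}{252}\right)^{2} = \frac{5851561}{63504}$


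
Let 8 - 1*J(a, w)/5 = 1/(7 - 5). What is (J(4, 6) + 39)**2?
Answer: 23409/4 ≈ 5852.3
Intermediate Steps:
J(a, w) = 75/2 (J(a, w) = 40 - 5/(7 - 5) = 40 - 5/2 = 75/2)
(J(4, 6) + 39)**2 = (75/2 + 39)**2 = (153/2)**2 = 23409/4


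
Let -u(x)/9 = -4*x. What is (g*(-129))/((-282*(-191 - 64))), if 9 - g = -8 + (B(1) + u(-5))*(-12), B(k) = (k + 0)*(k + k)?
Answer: 91117/23970 ≈ 3.8013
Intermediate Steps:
u(x) = 36*x (u(x) = -(-36)*x = 36*x)
B(k) = 2*k² (B(k) = k*(2*k) = 2*k²)
g = -2119 (g = 9 - (-8 + (2*1² + 36*(-5))*(-12)) = 9 - (-8 + (2*1 - 180)*(-12)) = 9 - (-8 + (2 - 180)*(-12)) = 9 - (-8 - 178*(-12)) = 9 - (-8 + 2136) = 9 - 1*2128 = 9 - 2128 = -2119)
(g*(-129))/((-282*(-191 - 64))) = (-2119*(-129))/((-282*(-191 - 64))) = 273351/((-282*(-255))) = 273351/71910 = 273351*(1/71910) = 91117/23970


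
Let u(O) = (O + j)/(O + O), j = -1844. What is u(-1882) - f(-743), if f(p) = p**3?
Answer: 771944471837/1882 ≈ 4.1017e+8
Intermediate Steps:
u(O) = (-1844 + O)/(2*O) (u(O) = (O - 1844)/(O + O) = (-1844 + O)/((2*O)) = (-1844 + O)*(1/(2*O)) = (-1844 + O)/(2*O))
u(-1882) - f(-743) = (1/2)*(-1844 - 1882)/(-1882) - 1*(-743)**3 = (1/2)*(-1/1882)*(-3726) - 1*(-410172407) = 1863/1882 + 410172407 = 771944471837/1882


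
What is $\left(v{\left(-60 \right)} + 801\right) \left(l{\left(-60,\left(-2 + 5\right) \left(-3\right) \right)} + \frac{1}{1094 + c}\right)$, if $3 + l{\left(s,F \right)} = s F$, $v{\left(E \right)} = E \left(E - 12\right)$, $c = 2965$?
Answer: $\frac{1240240196}{451} \approx 2.75 \cdot 10^{6}$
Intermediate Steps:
$v{\left(E \right)} = E \left(-12 + E\right)$
$l{\left(s,F \right)} = -3 + F s$ ($l{\left(s,F \right)} = -3 + s F = -3 + F s$)
$\left(v{\left(-60 \right)} + 801\right) \left(l{\left(-60,\left(-2 + 5\right) \left(-3\right) \right)} + \frac{1}{1094 + c}\right) = \left(- 60 \left(-12 - 60\right) + 801\right) \left(\left(-3 + \left(-2 + 5\right) \left(-3\right) \left(-60\right)\right) + \frac{1}{1094 + 2965}\right) = \left(\left(-60\right) \left(-72\right) + 801\right) \left(\left(-3 + 3 \left(-3\right) \left(-60\right)\right) + \frac{1}{4059}\right) = \left(4320 + 801\right) \left(\left(-3 - -540\right) + \frac{1}{4059}\right) = 5121 \left(\left(-3 + 540\right) + \frac{1}{4059}\right) = 5121 \left(537 + \frac{1}{4059}\right) = 5121 \cdot \frac{2179684}{4059} = \frac{1240240196}{451}$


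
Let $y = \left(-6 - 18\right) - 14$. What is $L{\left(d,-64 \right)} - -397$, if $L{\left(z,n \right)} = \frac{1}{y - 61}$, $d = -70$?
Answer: $\frac{39302}{99} \approx 396.99$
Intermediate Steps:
$y = -38$ ($y = -24 - 14 = -38$)
$L{\left(z,n \right)} = - \frac{1}{99}$ ($L{\left(z,n \right)} = \frac{1}{-38 - 61} = \frac{1}{-99} = - \frac{1}{99}$)
$L{\left(d,-64 \right)} - -397 = - \frac{1}{99} - -397 = - \frac{1}{99} + 397 = \frac{39302}{99}$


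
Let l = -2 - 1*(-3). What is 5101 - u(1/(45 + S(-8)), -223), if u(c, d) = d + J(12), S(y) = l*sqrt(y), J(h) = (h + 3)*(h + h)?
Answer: 4964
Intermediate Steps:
J(h) = 2*h*(3 + h) (J(h) = (3 + h)*(2*h) = 2*h*(3 + h))
l = 1 (l = -2 + 3 = 1)
S(y) = sqrt(y) (S(y) = 1*sqrt(y) = sqrt(y))
u(c, d) = 360 + d (u(c, d) = d + 2*12*(3 + 12) = d + 2*12*15 = d + 360 = 360 + d)
5101 - u(1/(45 + S(-8)), -223) = 5101 - (360 - 223) = 5101 - 1*137 = 5101 - 137 = 4964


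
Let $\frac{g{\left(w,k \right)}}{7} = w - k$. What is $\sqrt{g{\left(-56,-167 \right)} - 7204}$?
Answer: $i \sqrt{6427} \approx 80.169 i$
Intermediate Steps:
$g{\left(w,k \right)} = - 7 k + 7 w$ ($g{\left(w,k \right)} = 7 \left(w - k\right) = - 7 k + 7 w$)
$\sqrt{g{\left(-56,-167 \right)} - 7204} = \sqrt{\left(\left(-7\right) \left(-167\right) + 7 \left(-56\right)\right) - 7204} = \sqrt{\left(1169 - 392\right) - 7204} = \sqrt{777 - 7204} = \sqrt{-6427} = i \sqrt{6427}$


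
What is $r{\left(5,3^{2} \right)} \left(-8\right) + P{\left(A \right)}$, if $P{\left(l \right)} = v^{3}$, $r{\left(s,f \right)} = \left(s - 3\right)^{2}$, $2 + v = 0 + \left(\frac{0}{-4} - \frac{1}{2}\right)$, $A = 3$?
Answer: $- \frac{381}{8} \approx -47.625$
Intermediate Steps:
$v = - \frac{5}{2}$ ($v = -2 + \left(0 + \left(\frac{0}{-4} - \frac{1}{2}\right)\right) = -2 + \left(0 + \left(0 \left(- \frac{1}{4}\right) - \frac{1}{2}\right)\right) = -2 + \left(0 + \left(0 - \frac{1}{2}\right)\right) = -2 + \left(0 - \frac{1}{2}\right) = -2 - \frac{1}{2} = - \frac{5}{2} \approx -2.5$)
$r{\left(s,f \right)} = \left(-3 + s\right)^{2}$
$P{\left(l \right)} = - \frac{125}{8}$ ($P{\left(l \right)} = \left(- \frac{5}{2}\right)^{3} = - \frac{125}{8}$)
$r{\left(5,3^{2} \right)} \left(-8\right) + P{\left(A \right)} = \left(-3 + 5\right)^{2} \left(-8\right) - \frac{125}{8} = 2^{2} \left(-8\right) - \frac{125}{8} = 4 \left(-8\right) - \frac{125}{8} = -32 - \frac{125}{8} = - \frac{381}{8}$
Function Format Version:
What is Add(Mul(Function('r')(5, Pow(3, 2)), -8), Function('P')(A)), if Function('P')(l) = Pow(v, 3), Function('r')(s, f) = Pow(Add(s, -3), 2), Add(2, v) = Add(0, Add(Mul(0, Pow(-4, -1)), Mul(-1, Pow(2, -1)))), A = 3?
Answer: Rational(-381, 8) ≈ -47.625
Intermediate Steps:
v = Rational(-5, 2) (v = Add(-2, Add(0, Add(Mul(0, Pow(-4, -1)), Mul(-1, Pow(2, -1))))) = Add(-2, Add(0, Add(Mul(0, Rational(-1, 4)), Mul(-1, Rational(1, 2))))) = Add(-2, Add(0, Add(0, Rational(-1, 2)))) = Add(-2, Add(0, Rational(-1, 2))) = Add(-2, Rational(-1, 2)) = Rational(-5, 2) ≈ -2.5000)
Function('r')(s, f) = Pow(Add(-3, s), 2)
Function('P')(l) = Rational(-125, 8) (Function('P')(l) = Pow(Rational(-5, 2), 3) = Rational(-125, 8))
Add(Mul(Function('r')(5, Pow(3, 2)), -8), Function('P')(A)) = Add(Mul(Pow(Add(-3, 5), 2), -8), Rational(-125, 8)) = Add(Mul(Pow(2, 2), -8), Rational(-125, 8)) = Add(Mul(4, -8), Rational(-125, 8)) = Add(-32, Rational(-125, 8)) = Rational(-381, 8)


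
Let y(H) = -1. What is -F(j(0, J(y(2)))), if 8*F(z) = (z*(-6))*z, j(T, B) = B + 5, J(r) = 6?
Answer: 363/4 ≈ 90.750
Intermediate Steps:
j(T, B) = 5 + B
F(z) = -3*z²/4 (F(z) = ((z*(-6))*z)/8 = ((-6*z)*z)/8 = (-6*z²)/8 = -3*z²/4)
-F(j(0, J(y(2)))) = -(-3)*(5 + 6)²/4 = -(-3)*11²/4 = -(-3)*121/4 = -1*(-363/4) = 363/4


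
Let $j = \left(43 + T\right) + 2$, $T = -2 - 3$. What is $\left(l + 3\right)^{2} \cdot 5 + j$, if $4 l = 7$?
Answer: $\frac{2445}{16} \approx 152.81$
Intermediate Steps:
$l = \frac{7}{4}$ ($l = \frac{1}{4} \cdot 7 = \frac{7}{4} \approx 1.75$)
$T = -5$
$j = 40$ ($j = \left(43 - 5\right) + 2 = 38 + 2 = 40$)
$\left(l + 3\right)^{2} \cdot 5 + j = \left(\frac{7}{4} + 3\right)^{2} \cdot 5 + 40 = \left(\frac{19}{4}\right)^{2} \cdot 5 + 40 = \frac{361}{16} \cdot 5 + 40 = \frac{1805}{16} + 40 = \frac{2445}{16}$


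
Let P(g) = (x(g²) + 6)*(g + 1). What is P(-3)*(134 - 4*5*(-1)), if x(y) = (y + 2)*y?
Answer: -32340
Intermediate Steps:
x(y) = y*(2 + y) (x(y) = (2 + y)*y = y*(2 + y))
P(g) = (1 + g)*(6 + g²*(2 + g²)) (P(g) = (g²*(2 + g²) + 6)*(g + 1) = (6 + g²*(2 + g²))*(1 + g) = (1 + g)*(6 + g²*(2 + g²)))
P(-3)*(134 - 4*5*(-1)) = (6 + 6*(-3) + (-3)²*(2 + (-3)²) + (-3)³*(2 + (-3)²))*(134 - 4*5*(-1)) = (6 - 18 + 9*(2 + 9) - 27*(2 + 9))*(134 - 20*(-1)) = (6 - 18 + 9*11 - 27*11)*(134 + 20) = (6 - 18 + 99 - 297)*154 = -210*154 = -32340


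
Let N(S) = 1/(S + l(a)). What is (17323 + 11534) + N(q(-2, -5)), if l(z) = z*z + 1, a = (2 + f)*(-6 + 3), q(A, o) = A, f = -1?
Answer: 230857/8 ≈ 28857.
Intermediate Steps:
a = -3 (a = (2 - 1)*(-6 + 3) = 1*(-3) = -3)
l(z) = 1 + z**2 (l(z) = z**2 + 1 = 1 + z**2)
N(S) = 1/(10 + S) (N(S) = 1/(S + (1 + (-3)**2)) = 1/(S + (1 + 9)) = 1/(S + 10) = 1/(10 + S))
(17323 + 11534) + N(q(-2, -5)) = (17323 + 11534) + 1/(10 - 2) = 28857 + 1/8 = 230857/8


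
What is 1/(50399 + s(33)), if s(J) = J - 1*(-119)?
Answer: 1/50551 ≈ 1.9782e-5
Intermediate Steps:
s(J) = 119 + J (s(J) = J + 119 = 119 + J)
1/(50399 + s(33)) = 1/(50399 + (119 + 33)) = 1/(50399 + 152) = 1/50551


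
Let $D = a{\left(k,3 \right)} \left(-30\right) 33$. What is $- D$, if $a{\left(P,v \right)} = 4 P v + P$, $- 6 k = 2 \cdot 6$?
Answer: $-25740$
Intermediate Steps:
$k = -2$ ($k = - \frac{2 \cdot 6}{6} = \left(- \frac{1}{6}\right) 12 = -2$)
$a{\left(P,v \right)} = P + 4 P v$ ($a{\left(P,v \right)} = 4 P v + P = P + 4 P v$)
$D = 25740$ ($D = - 2 \left(1 + 4 \cdot 3\right) \left(-30\right) 33 = - 2 \left(1 + 12\right) \left(-30\right) 33 = \left(-2\right) 13 \left(-30\right) 33 = \left(-26\right) \left(-30\right) 33 = 780 \cdot 33 = 25740$)
$- D = \left(-1\right) 25740 = -25740$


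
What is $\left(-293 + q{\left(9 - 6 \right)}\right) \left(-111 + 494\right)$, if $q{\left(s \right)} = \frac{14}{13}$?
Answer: $- \frac{1453485}{13} \approx -1.1181 \cdot 10^{5}$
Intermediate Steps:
$q{\left(s \right)} = \frac{14}{13}$ ($q{\left(s \right)} = 14 \cdot \frac{1}{13} = \frac{14}{13}$)
$\left(-293 + q{\left(9 - 6 \right)}\right) \left(-111 + 494\right) = \left(-293 + \frac{14}{13}\right) \left(-111 + 494\right) = \left(- \frac{3795}{13}\right) 383 = - \frac{1453485}{13}$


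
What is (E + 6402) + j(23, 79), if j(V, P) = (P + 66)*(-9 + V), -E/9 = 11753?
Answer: -97345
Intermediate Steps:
E = -105777 (E = -9*11753 = -105777)
j(V, P) = (-9 + V)*(66 + P) (j(V, P) = (66 + P)*(-9 + V) = (-9 + V)*(66 + P))
(E + 6402) + j(23, 79) = (-105777 + 6402) + (-594 - 9*79 + 66*23 + 79*23) = -99375 + (-594 - 711 + 1518 + 1817) = -99375 + 2030 = -97345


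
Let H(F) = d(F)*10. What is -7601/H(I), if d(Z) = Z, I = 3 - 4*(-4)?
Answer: -7601/190 ≈ -40.005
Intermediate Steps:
I = 19 (I = 3 + 16 = 19)
H(F) = 10*F (H(F) = F*10 = 10*F)
-7601/H(I) = -7601/(10*19) = -7601/190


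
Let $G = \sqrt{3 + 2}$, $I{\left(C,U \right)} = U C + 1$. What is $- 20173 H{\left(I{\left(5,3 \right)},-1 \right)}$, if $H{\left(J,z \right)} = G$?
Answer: $- 20173 \sqrt{5} \approx -45108.0$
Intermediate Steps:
$I{\left(C,U \right)} = 1 + C U$ ($I{\left(C,U \right)} = C U + 1 = 1 + C U$)
$G = \sqrt{5} \approx 2.2361$
$H{\left(J,z \right)} = \sqrt{5}$
$- 20173 H{\left(I{\left(5,3 \right)},-1 \right)} = - 20173 \sqrt{5}$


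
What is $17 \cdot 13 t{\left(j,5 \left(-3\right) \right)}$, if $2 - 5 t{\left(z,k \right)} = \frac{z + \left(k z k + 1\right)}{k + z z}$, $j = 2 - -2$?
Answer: $- \frac{199563}{5} \approx -39913.0$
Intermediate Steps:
$j = 4$ ($j = 2 + 2 = 4$)
$t{\left(z,k \right)} = \frac{2}{5} - \frac{1 + z + z k^{2}}{5 \left(k + z^{2}\right)}$ ($t{\left(z,k \right)} = \frac{2}{5} - \frac{\left(z + \left(k z k + 1\right)\right) \frac{1}{k + z z}}{5} = \frac{2}{5} - \frac{\left(z + \left(z k^{2} + 1\right)\right) \frac{1}{k + z^{2}}}{5} = \frac{2}{5} - \frac{\left(z + \left(1 + z k^{2}\right)\right) \frac{1}{k + z^{2}}}{5} = \frac{2}{5} - \frac{\left(1 + z + z k^{2}\right) \frac{1}{k + z^{2}}}{5} = \frac{2}{5} - \frac{\frac{1}{k + z^{2}} \left(1 + z + z k^{2}\right)}{5} = \frac{2}{5} - \frac{1 + z + z k^{2}}{5 \left(k + z^{2}\right)}$)
$17 \cdot 13 t{\left(j,5 \left(-3\right) \right)} = 17 \cdot 13 \frac{-1 - 4 + 2 \cdot 5 \left(-3\right) + 2 \cdot 4^{2} - 4 \left(5 \left(-3\right)\right)^{2}}{5 \left(5 \left(-3\right) + 4^{2}\right)} = 221 \frac{-1 - 4 + 2 \left(-15\right) + 2 \cdot 16 - 4 \left(-15\right)^{2}}{5 \left(-15 + 16\right)} = 221 \frac{-1 - 4 - 30 + 32 - 4 \cdot 225}{5 \cdot 1} = 221 \cdot \frac{1}{5} \cdot 1 \left(-1 - 4 - 30 + 32 - 900\right) = 221 \cdot \frac{1}{5} \cdot 1 \left(-903\right) = 221 \left(- \frac{903}{5}\right) = - \frac{199563}{5}$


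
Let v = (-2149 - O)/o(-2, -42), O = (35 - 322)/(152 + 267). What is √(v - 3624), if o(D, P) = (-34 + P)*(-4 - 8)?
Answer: 3*I*√70738513/419 ≈ 60.219*I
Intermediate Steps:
o(D, P) = 408 - 12*P (o(D, P) = (-34 + P)*(-12) = 408 - 12*P)
O = -287/419 ≈ -0.68496
v = -987/419 (v = (-2149 - 1*(-287/419))/(408 - 12*(-42)) = (-2149 + 287/419)/(408 + 504) = -900144/419/912 = -900144/419*1/912 = -987/419 ≈ -2.3556)
√(v - 3624) = √(-987/419 - 3624) = √(-1519443/419) = 3*I*√70738513/419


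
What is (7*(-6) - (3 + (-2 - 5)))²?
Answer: 1444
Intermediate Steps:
(7*(-6) - (3 + (-2 - 5)))² = (-42 - (3 - 7))² = (-42 - 1*(-4))² = (-42 + 4)² = (-38)² = 1444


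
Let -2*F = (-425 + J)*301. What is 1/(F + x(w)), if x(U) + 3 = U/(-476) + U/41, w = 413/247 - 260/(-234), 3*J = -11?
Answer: 14461356/932922254483 ≈ 1.5501e-5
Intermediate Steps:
J = -11/3 (J = (⅓)*(-11) = -11/3 ≈ -3.6667)
w = 6187/2223 (w = 413*(1/247) - 260*(-1/234) = 413/247 + 10/9 = 6187/2223 ≈ 2.7832)
x(U) = -3 + 435*U/19516 (x(U) = -3 + (U/(-476) + U/41) = -3 + (U*(-1/476) + U*(1/41)) = -3 + (-U/476 + U/41) = -3 + 435*U/19516)
F = 193543/3 (F = -(-425 - 11/3)*301/2 = -(-643)*301/3 = -½*(-387086/3) = 193543/3 ≈ 64514.)
1/(F + x(w)) = 1/(193543/3 + (-3 + (435/19516)*(6187/2223))) = 1/(193543/3 + (-3 + 897115/14461356)) = 1/(193543/3 - 42486953/14461356) = 1/(932922254483/14461356) = 14461356/932922254483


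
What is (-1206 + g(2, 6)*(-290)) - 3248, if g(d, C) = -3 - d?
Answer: -3004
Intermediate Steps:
(-1206 + g(2, 6)*(-290)) - 3248 = (-1206 + (-3 - 1*2)*(-290)) - 3248 = (-1206 + (-3 - 2)*(-290)) - 3248 = (-1206 - 5*(-290)) - 3248 = (-1206 + 1450) - 3248 = 244 - 3248 = -3004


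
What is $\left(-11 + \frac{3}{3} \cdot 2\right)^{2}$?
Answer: $81$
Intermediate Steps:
$\left(-11 + \frac{3}{3} \cdot 2\right)^{2} = \left(-11 + 3 \cdot \frac{1}{3} \cdot 2\right)^{2} = \left(-11 + 1 \cdot 2\right)^{2} = \left(-11 + 2\right)^{2} = \left(-9\right)^{2} = 81$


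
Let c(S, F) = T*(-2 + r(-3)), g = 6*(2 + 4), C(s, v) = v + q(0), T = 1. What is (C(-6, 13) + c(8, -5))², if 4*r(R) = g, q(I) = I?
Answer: 400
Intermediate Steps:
C(s, v) = v (C(s, v) = v + 0 = v)
g = 36 (g = 6*6 = 36)
r(R) = 9 (r(R) = (¼)*36 = 9)
c(S, F) = 7 (c(S, F) = 1*(-2 + 9) = 1*7 = 7)
(C(-6, 13) + c(8, -5))² = (13 + 7)² = 20² = 400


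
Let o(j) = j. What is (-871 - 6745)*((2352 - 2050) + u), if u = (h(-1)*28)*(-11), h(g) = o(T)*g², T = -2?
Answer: -6991488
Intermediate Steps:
h(g) = -2*g²
u = 616 (u = (-2*(-1)²*28)*(-11) = (-2*1*28)*(-11) = -2*28*(-11) = -56*(-11) = 616)
(-871 - 6745)*((2352 - 2050) + u) = (-871 - 6745)*((2352 - 2050) + 616) = -7616*(302 + 616) = -7616*918 = -6991488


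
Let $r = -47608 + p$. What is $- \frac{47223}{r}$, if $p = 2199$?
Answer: $\frac{47223}{45409} \approx 1.0399$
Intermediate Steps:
$r = -45409$ ($r = -47608 + 2199 = -45409$)
$- \frac{47223}{r} = - \frac{47223}{-45409} = \left(-47223\right) \left(- \frac{1}{45409}\right) = \frac{47223}{45409}$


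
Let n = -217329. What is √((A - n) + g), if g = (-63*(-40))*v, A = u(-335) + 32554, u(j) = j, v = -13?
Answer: 2*√54197 ≈ 465.60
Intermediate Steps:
A = 32219 (A = -335 + 32554 = 32219)
g = -32760 (g = -63*(-40)*(-13) = 2520*(-13) = -32760)
√((A - n) + g) = √((32219 - 1*(-217329)) - 32760) = √((32219 + 217329) - 32760) = √(249548 - 32760) = √216788 = 2*√54197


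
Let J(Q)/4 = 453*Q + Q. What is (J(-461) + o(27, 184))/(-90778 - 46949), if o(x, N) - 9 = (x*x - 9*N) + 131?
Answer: 93107/15303 ≈ 6.0842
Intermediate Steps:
o(x, N) = 140 + x**2 - 9*N (o(x, N) = 9 + ((x*x - 9*N) + 131) = 9 + ((x**2 - 9*N) + 131) = 9 + (131 + x**2 - 9*N) = 140 + x**2 - 9*N)
J(Q) = 1816*Q (J(Q) = 4*(453*Q + Q) = 4*(454*Q) = 1816*Q)
(J(-461) + o(27, 184))/(-90778 - 46949) = (1816*(-461) + (140 + 27**2 - 9*184))/(-90778 - 46949) = (-837176 + (140 + 729 - 1656))/(-137727) = (-837176 - 787)*(-1/137727) = -837963*(-1/137727) = 93107/15303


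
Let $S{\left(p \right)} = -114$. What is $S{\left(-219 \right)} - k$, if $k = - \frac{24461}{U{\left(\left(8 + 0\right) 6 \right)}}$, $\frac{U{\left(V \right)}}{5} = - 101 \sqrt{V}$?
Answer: $-114 - \frac{24461 \sqrt{3}}{6060} \approx -120.99$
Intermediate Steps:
$U{\left(V \right)} = - 505 \sqrt{V}$ ($U{\left(V \right)} = 5 \left(- 101 \sqrt{V}\right) = - 505 \sqrt{V}$)
$k = \frac{24461 \sqrt{3}}{6060}$ ($k = - \frac{24461}{\left(-505\right) \sqrt{\left(8 + 0\right) 6}} = - \frac{24461}{\left(-505\right) \sqrt{8 \cdot 6}} = - \frac{24461}{\left(-505\right) \sqrt{48}} = - \frac{24461}{\left(-505\right) 4 \sqrt{3}} = - \frac{24461}{\left(-2020\right) \sqrt{3}} = - 24461 \left(- \frac{\sqrt{3}}{6060}\right) = \frac{24461 \sqrt{3}}{6060} \approx 6.9914$)
$S{\left(-219 \right)} - k = -114 - \frac{24461 \sqrt{3}}{6060}$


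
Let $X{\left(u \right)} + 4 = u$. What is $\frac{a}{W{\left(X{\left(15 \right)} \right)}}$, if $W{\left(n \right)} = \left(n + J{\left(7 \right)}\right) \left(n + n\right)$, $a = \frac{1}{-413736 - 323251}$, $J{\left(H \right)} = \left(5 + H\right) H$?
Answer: $- \frac{1}{1540302830} \approx -6.4922 \cdot 10^{-10}$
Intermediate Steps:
$X{\left(u \right)} = -4 + u$
$J{\left(H \right)} = H \left(5 + H\right)$
$a = - \frac{1}{736987}$ ($a = \frac{1}{-736987} = - \frac{1}{736987} \approx -1.3569 \cdot 10^{-6}$)
$W{\left(n \right)} = 2 n \left(84 + n\right)$ ($W{\left(n \right)} = \left(n + 7 \left(5 + 7\right)\right) \left(n + n\right) = \left(n + 7 \cdot 12\right) 2 n = \left(n + 84\right) 2 n = \left(84 + n\right) 2 n = 2 n \left(84 + n\right)$)
$\frac{a}{W{\left(X{\left(15 \right)} \right)}} = - \frac{1}{736987 \cdot 2 \left(-4 + 15\right) \left(84 + \left(-4 + 15\right)\right)} = - \frac{1}{736987 \cdot 2 \cdot 11 \left(84 + 11\right)} = - \frac{1}{736987 \cdot 2 \cdot 11 \cdot 95} = - \frac{1}{736987 \cdot 2090} = \left(- \frac{1}{736987}\right) \frac{1}{2090} = - \frac{1}{1540302830}$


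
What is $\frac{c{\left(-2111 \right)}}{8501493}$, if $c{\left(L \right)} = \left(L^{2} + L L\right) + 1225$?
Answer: $\frac{2971289}{2833831} \approx 1.0485$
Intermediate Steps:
$c{\left(L \right)} = 1225 + 2 L^{2}$ ($c{\left(L \right)} = \left(L^{2} + L^{2}\right) + 1225 = 2 L^{2} + 1225 = 1225 + 2 L^{2}$)
$\frac{c{\left(-2111 \right)}}{8501493} = \frac{1225 + 2 \left(-2111\right)^{2}}{8501493} = \left(1225 + 2 \cdot 4456321\right) \frac{1}{8501493} = \left(1225 + 8912642\right) \frac{1}{8501493} = 8913867 \cdot \frac{1}{8501493} = \frac{2971289}{2833831}$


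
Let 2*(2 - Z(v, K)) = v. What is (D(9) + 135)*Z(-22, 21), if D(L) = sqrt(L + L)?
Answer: 1755 + 39*sqrt(2) ≈ 1810.2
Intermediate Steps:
D(L) = sqrt(2)*sqrt(L) (D(L) = sqrt(2*L) = sqrt(2)*sqrt(L))
Z(v, K) = 2 - v/2
(D(9) + 135)*Z(-22, 21) = (sqrt(2)*sqrt(9) + 135)*(2 - 1/2*(-22)) = (sqrt(2)*3 + 135)*(2 + 11) = (3*sqrt(2) + 135)*13 = (135 + 3*sqrt(2))*13 = 1755 + 39*sqrt(2)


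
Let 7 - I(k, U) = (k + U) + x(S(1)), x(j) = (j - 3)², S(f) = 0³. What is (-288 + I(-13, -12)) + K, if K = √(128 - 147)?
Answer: -265 + I*√19 ≈ -265.0 + 4.3589*I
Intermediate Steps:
S(f) = 0
x(j) = (-3 + j)²
K = I*√19 (K = √(-19) = I*√19 ≈ 4.3589*I)
I(k, U) = -2 - U - k (I(k, U) = 7 - ((k + U) + (-3 + 0)²) = 7 - ((U + k) + (-3)²) = 7 - ((U + k) + 9) = 7 - (9 + U + k) = 7 + (-9 - U - k) = -2 - U - k)
(-288 + I(-13, -12)) + K = (-288 + (-2 - 1*(-12) - 1*(-13))) + I*√19 = (-288 + (-2 + 12 + 13)) + I*√19 = (-288 + 23) + I*√19 = -265 + I*√19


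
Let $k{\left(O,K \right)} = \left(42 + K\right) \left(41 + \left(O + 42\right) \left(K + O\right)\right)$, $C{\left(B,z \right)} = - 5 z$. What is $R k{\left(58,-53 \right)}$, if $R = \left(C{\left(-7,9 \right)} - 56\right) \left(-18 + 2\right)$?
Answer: $-9616816$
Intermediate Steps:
$k{\left(O,K \right)} = \left(41 + \left(42 + O\right) \left(K + O\right)\right) \left(42 + K\right)$ ($k{\left(O,K \right)} = \left(42 + K\right) \left(41 + \left(42 + O\right) \left(K + O\right)\right) = \left(41 + \left(42 + O\right) \left(K + O\right)\right) \left(42 + K\right)$)
$R = 1616$ ($R = \left(\left(-5\right) 9 - 56\right) \left(-18 + 2\right) = \left(-45 - 56\right) \left(-16\right) = \left(-101\right) \left(-16\right) = 1616$)
$R k{\left(58,-53 \right)} = 1616 \left(1722 + 42 \left(-53\right)^{2} + 42 \cdot 58^{2} + 1764 \cdot 58 + 1805 \left(-53\right) - 53 \cdot 58^{2} + 58 \left(-53\right)^{2} + 84 \left(-53\right) 58\right) = 1616 \left(1722 + 42 \cdot 2809 + 42 \cdot 3364 + 102312 - 95665 - 178292 + 58 \cdot 2809 - 258216\right) = 1616 \left(1722 + 117978 + 141288 + 102312 - 95665 - 178292 + 162922 - 258216\right) = 1616 \left(-5951\right) = -9616816$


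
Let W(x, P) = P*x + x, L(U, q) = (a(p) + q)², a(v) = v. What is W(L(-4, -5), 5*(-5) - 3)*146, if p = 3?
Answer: -15768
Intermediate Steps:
L(U, q) = (3 + q)²
W(x, P) = x + P*x
W(L(-4, -5), 5*(-5) - 3)*146 = ((3 - 5)²*(1 + (5*(-5) - 3)))*146 = ((-2)²*(1 + (-25 - 3)))*146 = (4*(1 - 28))*146 = (4*(-27))*146 = -108*146 = -15768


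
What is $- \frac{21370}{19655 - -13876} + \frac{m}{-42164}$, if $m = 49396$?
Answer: $- \frac{639335489}{353450271} \approx -1.8088$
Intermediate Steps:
$- \frac{21370}{19655 - -13876} + \frac{m}{-42164} = - \frac{21370}{19655 - -13876} + \frac{49396}{-42164} = - \frac{21370}{19655 + 13876} + 49396 \left(- \frac{1}{42164}\right) = - \frac{21370}{33531} - \frac{12349}{10541} = - \frac{639335489}{353450271}$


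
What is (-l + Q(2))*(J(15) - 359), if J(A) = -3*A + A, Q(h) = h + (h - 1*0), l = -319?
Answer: -125647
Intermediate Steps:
Q(h) = 2*h (Q(h) = h + (h + 0) = h + h = 2*h)
J(A) = -2*A
(-l + Q(2))*(J(15) - 359) = (-1*(-319) + 2*2)*(-2*15 - 359) = (319 + 4)*(-30 - 359) = 323*(-389) = -125647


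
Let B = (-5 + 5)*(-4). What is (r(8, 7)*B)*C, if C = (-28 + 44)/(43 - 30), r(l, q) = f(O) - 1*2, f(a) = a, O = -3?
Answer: 0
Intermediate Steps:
r(l, q) = -5 (r(l, q) = -3 - 1*2 = -3 - 2 = -5)
B = 0 (B = 0*(-4) = 0)
C = 16/13 ≈ 1.2308
(r(8, 7)*B)*C = -5*0*(16/13) = 0*(16/13) = 0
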